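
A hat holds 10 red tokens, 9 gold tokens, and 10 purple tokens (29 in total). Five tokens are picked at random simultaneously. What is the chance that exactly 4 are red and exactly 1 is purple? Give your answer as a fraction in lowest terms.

Unordered draws without replacement: count favorable combinations over C(29,5).
Favorable = C(10,4) · C(9,0) · C(10,1) = 2100; total = C(29,5) = 118755.
P = 2100/118755 = 20/1131 ≈ 0.0177.

20/1131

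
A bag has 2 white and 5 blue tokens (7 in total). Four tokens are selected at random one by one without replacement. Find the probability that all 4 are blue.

Multiply the conditional probability of each draw in order, without replacement, so each draw removes one from its color and from the total.
P = (5/7) · (4/6) · (3/5) · (2/4) = 1/7 ≈ 0.1429.

1/7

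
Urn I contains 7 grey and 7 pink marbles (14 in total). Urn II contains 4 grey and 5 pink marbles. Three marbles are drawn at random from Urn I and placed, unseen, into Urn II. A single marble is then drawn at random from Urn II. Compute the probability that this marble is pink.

13/24

Condition on how many of the transferred marbles are pink (from Urn I: 7 pink of 14; then Urn II has 12 total).
  0 pink: C(7,0)C(7,3)/C(14,3) = 5/52; then P = 5/12
  1 pink: C(7,1)C(7,2)/C(14,3) = 21/52; then P = 6/12
  2 pink: C(7,2)C(7,1)/C(14,3) = 21/52; then P = 7/12
  3 pink: C(7,3)C(7,0)/C(14,3) = 5/52; then P = 8/12
P(pink from Urn II) = 13/24 ≈ 0.5417.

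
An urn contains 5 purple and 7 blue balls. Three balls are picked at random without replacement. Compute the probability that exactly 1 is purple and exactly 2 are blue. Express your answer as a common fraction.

Unordered draws without replacement: count favorable combinations over C(12,3).
Favorable = C(5,1) · C(7,2) = 105; total = C(12,3) = 220.
P = 105/220 = 21/44 ≈ 0.4773.

21/44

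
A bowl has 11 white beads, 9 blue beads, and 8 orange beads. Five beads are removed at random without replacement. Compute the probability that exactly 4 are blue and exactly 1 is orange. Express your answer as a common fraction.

2/195

Unordered draws without replacement: count favorable combinations over C(28,5).
Favorable = C(11,0) · C(9,4) · C(8,1) = 1008; total = C(28,5) = 98280.
P = 1008/98280 = 2/195 ≈ 0.0103.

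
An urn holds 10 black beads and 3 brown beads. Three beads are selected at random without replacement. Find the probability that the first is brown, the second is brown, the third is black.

Multiply the conditional probability of each draw in order, without replacement, so each draw removes one from its color and from the total.
P = (3/13) · (2/12) · (10/11) = 5/143 ≈ 0.0350.

5/143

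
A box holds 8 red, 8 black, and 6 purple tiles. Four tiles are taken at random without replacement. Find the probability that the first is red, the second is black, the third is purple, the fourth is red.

16/1045

Multiply the conditional probability of each draw in order, without replacement, so each draw removes one from its color and from the total.
P = (8/22) · (8/21) · (6/20) · (7/19) = 16/1045 ≈ 0.0153.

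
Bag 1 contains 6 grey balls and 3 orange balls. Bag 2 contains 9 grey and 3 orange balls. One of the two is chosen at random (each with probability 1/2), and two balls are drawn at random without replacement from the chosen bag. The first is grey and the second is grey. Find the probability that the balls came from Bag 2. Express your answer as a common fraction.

72/127

P(E | Bag 1) = 5/12; P(E | Bag 2) = 6/11.
P(E) = 1/2·5/12 + 1/2·6/11 = 127/264.
By Bayes' rule, P(Bag 2 | E) = 3/11 / 127/264 = 72/127 ≈ 0.5669.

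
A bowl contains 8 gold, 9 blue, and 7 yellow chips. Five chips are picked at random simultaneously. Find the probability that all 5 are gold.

1/759

Unordered draws without replacement: count favorable combinations over C(24,5).
Favorable = C(8,5) · C(9,0) · C(7,0) = 56; total = C(24,5) = 42504.
P = 56/42504 = 1/759 ≈ 0.0013.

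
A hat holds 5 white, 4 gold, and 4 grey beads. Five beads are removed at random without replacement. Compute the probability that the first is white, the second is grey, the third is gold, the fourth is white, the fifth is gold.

8/1287

Multiply the conditional probability of each draw in order, without replacement, so each draw removes one from its color and from the total.
P = (5/13) · (4/12) · (4/11) · (4/10) · (3/9) = 8/1287 ≈ 0.0062.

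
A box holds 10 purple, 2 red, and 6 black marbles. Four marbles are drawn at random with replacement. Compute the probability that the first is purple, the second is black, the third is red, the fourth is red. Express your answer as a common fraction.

5/2187

Multiply the conditional probability of each draw in order, with replacement (the composition resets each draw).
P = (10/18) · (6/18) · (2/18) · (2/18) = 5/2187 ≈ 0.0023.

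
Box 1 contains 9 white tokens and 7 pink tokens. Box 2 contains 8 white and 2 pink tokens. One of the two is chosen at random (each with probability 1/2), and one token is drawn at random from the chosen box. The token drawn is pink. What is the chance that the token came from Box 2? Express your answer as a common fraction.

P(pink | Box 1) = 7/16; P(pink | Box 2) = 1/5.
P(pink) = 1/2·7/16 + 1/2·1/5 = 51/160.
By Bayes' rule, P(Box 2 | pink) = 1/10 / 51/160 = 16/51 ≈ 0.3137.

16/51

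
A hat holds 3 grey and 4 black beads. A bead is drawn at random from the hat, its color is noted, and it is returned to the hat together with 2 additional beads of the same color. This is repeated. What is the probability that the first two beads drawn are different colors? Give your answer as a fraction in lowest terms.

8/21

Either grey then black, or black then grey; after the first draw the total is 9.
P = (3/7)·(4/9) + (4/7)·(3/9) = 8/21 ≈ 0.3810.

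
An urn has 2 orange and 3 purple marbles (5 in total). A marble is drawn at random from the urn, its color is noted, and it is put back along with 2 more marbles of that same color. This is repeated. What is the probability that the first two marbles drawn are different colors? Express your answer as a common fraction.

12/35

Either purple then orange, or orange then purple; after the first draw the total is 7.
P = (3/5)·(2/7) + (2/5)·(3/7) = 12/35 ≈ 0.3429.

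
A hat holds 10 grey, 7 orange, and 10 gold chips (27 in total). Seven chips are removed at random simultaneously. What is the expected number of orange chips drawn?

By linearity of expectation, E[X] = Σ P(draw i is orange); by symmetry each draw (even without replacement) has P(orange) = 7/27.
E[X] = 7 · 7/27 = 49/27 ≈ 1.8148.

49/27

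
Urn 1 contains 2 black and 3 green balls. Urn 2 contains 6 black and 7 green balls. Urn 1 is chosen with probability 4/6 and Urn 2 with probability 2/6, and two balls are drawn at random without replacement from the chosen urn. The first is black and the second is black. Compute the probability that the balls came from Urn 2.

25/51

P(E | Urn 1) = 1/10; P(E | Urn 2) = 5/26.
P(E) = 2/3·1/10 + 1/3·5/26 = 17/130.
By Bayes' rule, P(Urn 2 | E) = 5/78 / 17/130 = 25/51 ≈ 0.4902.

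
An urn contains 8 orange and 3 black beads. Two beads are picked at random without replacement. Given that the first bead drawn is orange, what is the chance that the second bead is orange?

7/10

After removing 1 orange, the urn has 7 orange out of 10 remaining.
P(second is orange | given) = 7/10 ≈ 0.7000.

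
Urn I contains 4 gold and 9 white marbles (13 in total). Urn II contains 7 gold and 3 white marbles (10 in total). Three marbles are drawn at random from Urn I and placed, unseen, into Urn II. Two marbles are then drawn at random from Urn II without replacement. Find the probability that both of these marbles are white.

23/169

Condition on how many of the transferred marbles are white (from Urn I: 9 white of 13; then Urn II has 13 total).
  0 white: C(9,0)C(4,3)/C(13,3) = 2/143; then P = C(3,2)/C(13,2) = 1/26
  1 white: C(9,1)C(4,2)/C(13,3) = 27/143; then P = C(4,2)/C(13,2) = 1/13
  2 white: C(9,2)C(4,1)/C(13,3) = 72/143; then P = C(5,2)/C(13,2) = 5/39
  3 white: C(9,3)C(4,0)/C(13,3) = 42/143; then P = C(6,2)/C(13,2) = 5/26
P(both white) = 23/169 ≈ 0.1361.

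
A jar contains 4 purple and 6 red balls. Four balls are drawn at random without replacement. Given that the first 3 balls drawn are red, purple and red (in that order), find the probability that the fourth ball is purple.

3/7

After removing 1 purple, 2 red, the jar has 3 purple out of 7 remaining.
P(fourth is purple | given) = 3/7 ≈ 0.4286.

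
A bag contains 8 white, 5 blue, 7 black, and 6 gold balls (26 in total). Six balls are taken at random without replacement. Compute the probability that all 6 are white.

Unordered draws without replacement: count favorable combinations over C(26,6).
Favorable = C(8,6) · C(5,0) · C(7,0) · C(6,0) = 28; total = C(26,6) = 230230.
P = 28/230230 = 2/16445 ≈ 0.0001.

2/16445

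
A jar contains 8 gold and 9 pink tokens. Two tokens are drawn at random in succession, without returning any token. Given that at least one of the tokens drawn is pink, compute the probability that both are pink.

1/3

P(both pink) = C(9,2)/C(17,2) = 9/34; P(at least one pink) = 1 − C(8,2)/C(17,2) = 27/34.
Since 'both pink' ⊆ 'at least one pink', P(both | at least one) = 9/34 / 27/34 = 1/3 ≈ 0.3333.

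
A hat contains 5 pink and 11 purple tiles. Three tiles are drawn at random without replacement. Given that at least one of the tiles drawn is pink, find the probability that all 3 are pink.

P(all 3 pink) = C(5,3)/C(16,3) = 1/56; P(at least one pink) = 1 − C(11,3)/C(16,3) = 79/112.
Since 'all 3 pink' ⊆ 'at least one pink', P(all 3 | at least one) = 1/56 / 79/112 = 2/79 ≈ 0.0253.

2/79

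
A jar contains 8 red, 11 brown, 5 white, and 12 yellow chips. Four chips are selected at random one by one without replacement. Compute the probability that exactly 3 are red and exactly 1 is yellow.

Unordered draws without replacement: count favorable combinations over C(36,4).
Favorable = C(8,3) · C(11,0) · C(5,0) · C(12,1) = 672; total = C(36,4) = 58905.
P = 672/58905 = 32/2805 ≈ 0.0114.

32/2805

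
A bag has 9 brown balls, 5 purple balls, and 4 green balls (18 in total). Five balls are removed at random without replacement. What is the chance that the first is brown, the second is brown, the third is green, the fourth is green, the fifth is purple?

Multiply the conditional probability of each draw in order, without replacement, so each draw removes one from its color and from the total.
P = (9/18) · (8/17) · (4/16) · (3/15) · (5/14) = 1/238 ≈ 0.0042.

1/238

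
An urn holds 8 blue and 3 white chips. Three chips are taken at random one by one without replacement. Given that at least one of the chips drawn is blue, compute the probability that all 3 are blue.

P(all 3 blue) = C(8,3)/C(11,3) = 56/165; P(at least one blue) = 1 − C(3,3)/C(11,3) = 164/165.
Since 'all 3 blue' ⊆ 'at least one blue', P(all 3 | at least one) = 56/165 / 164/165 = 14/41 ≈ 0.3415.

14/41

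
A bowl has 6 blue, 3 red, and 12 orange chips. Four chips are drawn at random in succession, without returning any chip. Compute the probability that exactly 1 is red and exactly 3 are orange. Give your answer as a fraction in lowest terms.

44/399

Unordered draws without replacement: count favorable combinations over C(21,4).
Favorable = C(6,0) · C(3,1) · C(12,3) = 660; total = C(21,4) = 5985.
P = 660/5985 = 44/399 ≈ 0.1103.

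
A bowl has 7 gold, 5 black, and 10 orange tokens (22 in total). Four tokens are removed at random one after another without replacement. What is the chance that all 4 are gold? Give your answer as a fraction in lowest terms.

Unordered draws without replacement: count favorable combinations over C(22,4).
Favorable = C(7,4) · C(5,0) · C(10,0) = 35; total = C(22,4) = 7315.
P = 35/7315 = 1/209 ≈ 0.0048.

1/209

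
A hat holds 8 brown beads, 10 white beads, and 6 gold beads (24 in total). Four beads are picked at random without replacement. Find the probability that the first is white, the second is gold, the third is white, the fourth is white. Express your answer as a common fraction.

Multiply the conditional probability of each draw in order, without replacement, so each draw removes one from its color and from the total.
P = (10/24) · (6/23) · (9/22) · (8/21) = 30/1771 ≈ 0.0169.

30/1771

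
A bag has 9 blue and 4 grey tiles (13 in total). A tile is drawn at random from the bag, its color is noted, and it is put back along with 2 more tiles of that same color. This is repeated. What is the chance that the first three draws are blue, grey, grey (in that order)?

Track the composition after each reinforcement of +2.
P = (9/13) · (4/15) · (6/17) = 72/1105 ≈ 0.0652.

72/1105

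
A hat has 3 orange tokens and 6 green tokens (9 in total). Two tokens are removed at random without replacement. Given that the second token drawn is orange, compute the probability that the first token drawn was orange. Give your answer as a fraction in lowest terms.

1/4

P(first=orange and the second token drawn is orange) = (3/9)·(2/8) = 1/12.
P(the second token drawn is orange) = Σ over first color = 1/12 + 1/4 = 1/3.
By Bayes, P(first=orange | the second token drawn is orange) = 1/12 / 1/3 = 1/4 ≈ 0.2500.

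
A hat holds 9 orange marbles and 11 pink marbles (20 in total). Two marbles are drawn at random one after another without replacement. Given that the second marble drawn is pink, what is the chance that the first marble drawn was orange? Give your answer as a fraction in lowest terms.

P(first=orange and the second marble drawn is pink) = (9/20)·(11/19) = 99/380.
P(the second marble drawn is pink) = Σ over first color = 99/380 + 11/38 = 11/20.
By Bayes, P(first=orange | the second marble drawn is pink) = 99/380 / 11/20 = 9/19 ≈ 0.4737.

9/19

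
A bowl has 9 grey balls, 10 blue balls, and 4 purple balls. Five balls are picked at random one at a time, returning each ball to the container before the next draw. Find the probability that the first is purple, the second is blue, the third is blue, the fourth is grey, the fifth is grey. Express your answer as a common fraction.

32400/6436343

Multiply the conditional probability of each draw in order, with replacement (the composition resets each draw).
P = (4/23) · (10/23) · (10/23) · (9/23) · (9/23) = 32400/6436343 ≈ 0.0050.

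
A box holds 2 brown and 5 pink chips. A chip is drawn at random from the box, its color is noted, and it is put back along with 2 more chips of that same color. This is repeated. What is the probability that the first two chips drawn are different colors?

Either brown then pink, or pink then brown; after the first draw the total is 9.
P = (2/7)·(5/9) + (5/7)·(2/9) = 20/63 ≈ 0.3175.

20/63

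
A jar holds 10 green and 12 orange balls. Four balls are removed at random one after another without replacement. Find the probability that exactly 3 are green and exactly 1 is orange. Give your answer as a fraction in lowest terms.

288/1463

Unordered draws without replacement: count favorable combinations over C(22,4).
Favorable = C(10,3) · C(12,1) = 1440; total = C(22,4) = 7315.
P = 1440/7315 = 288/1463 ≈ 0.1969.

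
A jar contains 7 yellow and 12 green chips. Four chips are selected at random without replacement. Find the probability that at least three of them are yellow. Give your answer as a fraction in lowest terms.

455/3876

Sum the hypergeometric tail for j = 3,…,4 yellow chips.
Favorable = C(7,3)·C(12,1) + C(7,4)·C(12,0) = 455; total = C(19,4) = 3876.
P = 455/3876 = 455/3876 ≈ 0.1174.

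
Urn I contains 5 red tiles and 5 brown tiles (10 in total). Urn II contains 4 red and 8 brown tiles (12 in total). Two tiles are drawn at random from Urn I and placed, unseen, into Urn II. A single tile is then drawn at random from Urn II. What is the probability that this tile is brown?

Condition on how many of the transferred tiles are brown (from Urn I: 5 brown of 10; then Urn II has 14 total).
  0 brown: C(5,0)C(5,2)/C(10,2) = 2/9; then P = 8/14
  1 brown: C(5,1)C(5,1)/C(10,2) = 5/9; then P = 9/14
  2 brown: C(5,2)C(5,0)/C(10,2) = 2/9; then P = 10/14
P(brown from Urn II) = 9/14 ≈ 0.6429.

9/14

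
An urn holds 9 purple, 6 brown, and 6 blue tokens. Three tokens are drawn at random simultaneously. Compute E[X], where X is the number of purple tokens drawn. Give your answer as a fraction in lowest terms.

By linearity of expectation, E[X] = Σ P(draw i is purple); by symmetry each draw (even without replacement) has P(purple) = 9/21.
E[X] = 3 · 9/21 = 9/7 ≈ 1.2857.

9/7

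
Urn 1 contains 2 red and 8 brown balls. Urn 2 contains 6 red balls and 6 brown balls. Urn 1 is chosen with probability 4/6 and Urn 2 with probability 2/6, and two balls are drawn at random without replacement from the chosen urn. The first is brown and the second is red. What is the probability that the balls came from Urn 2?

P(E | Urn 1) = 8/45; P(E | Urn 2) = 3/11.
P(E) = 2/3·8/45 + 1/3·3/11 = 311/1485.
By Bayes' rule, P(Urn 2 | E) = 1/11 / 311/1485 = 135/311 ≈ 0.4341.

135/311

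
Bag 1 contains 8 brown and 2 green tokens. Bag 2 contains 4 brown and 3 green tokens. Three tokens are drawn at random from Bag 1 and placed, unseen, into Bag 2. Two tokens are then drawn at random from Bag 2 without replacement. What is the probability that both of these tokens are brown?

262/675

Condition on how many of the transferred tokens are brown (from Bag 1: 8 brown of 10; then Bag 2 has 10 total).
  1 brown: C(8,1)C(2,2)/C(10,3) = 1/15; then P = C(5,2)/C(10,2) = 2/9
  2 brown: C(8,2)C(2,1)/C(10,3) = 7/15; then P = C(6,2)/C(10,2) = 1/3
  3 brown: C(8,3)C(2,0)/C(10,3) = 7/15; then P = C(7,2)/C(10,2) = 7/15
P(both brown) = 262/675 ≈ 0.3881.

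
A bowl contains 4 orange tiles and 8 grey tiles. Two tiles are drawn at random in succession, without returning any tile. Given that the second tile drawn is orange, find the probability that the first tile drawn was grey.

8/11

P(first=grey and the second tile drawn is orange) = (8/12)·(4/11) = 8/33.
P(the second tile drawn is orange) = Σ over first color = 1/11 + 8/33 = 1/3.
By Bayes, P(first=grey | the second tile drawn is orange) = 8/33 / 1/3 = 8/11 ≈ 0.7273.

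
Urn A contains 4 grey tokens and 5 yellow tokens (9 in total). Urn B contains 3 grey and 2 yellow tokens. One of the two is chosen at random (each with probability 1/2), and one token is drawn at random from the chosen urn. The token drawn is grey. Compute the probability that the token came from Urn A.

P(grey | Urn A) = 4/9; P(grey | Urn B) = 3/5.
P(grey) = 1/2·4/9 + 1/2·3/5 = 47/90.
By Bayes' rule, P(Urn A | grey) = 2/9 / 47/90 = 20/47 ≈ 0.4255.

20/47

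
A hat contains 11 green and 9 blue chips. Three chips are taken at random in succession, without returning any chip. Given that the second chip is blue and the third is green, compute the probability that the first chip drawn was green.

5/9

P(first=green and the second chip is blue and the third is green) = (11/20)·(9/19)·(10/18) = 11/76.
P(E) = Σ over first color = 11/76 + 11/95 = 99/380.
By Bayes, P(first=green | E) = 11/76 / 99/380 = 5/9 ≈ 0.5556.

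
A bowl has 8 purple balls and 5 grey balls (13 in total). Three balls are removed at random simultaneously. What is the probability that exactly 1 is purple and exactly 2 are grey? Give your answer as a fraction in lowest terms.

40/143

Unordered draws without replacement: count favorable combinations over C(13,3).
Favorable = C(8,1) · C(5,2) = 80; total = C(13,3) = 286.
P = 80/286 = 40/143 ≈ 0.2797.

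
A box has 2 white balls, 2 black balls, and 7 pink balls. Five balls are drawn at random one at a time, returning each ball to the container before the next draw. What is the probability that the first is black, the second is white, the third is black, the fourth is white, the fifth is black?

Multiply the conditional probability of each draw in order, with replacement (the composition resets each draw).
P = (2/11) · (2/11) · (2/11) · (2/11) · (2/11) = 32/161051 ≈ 0.0002.

32/161051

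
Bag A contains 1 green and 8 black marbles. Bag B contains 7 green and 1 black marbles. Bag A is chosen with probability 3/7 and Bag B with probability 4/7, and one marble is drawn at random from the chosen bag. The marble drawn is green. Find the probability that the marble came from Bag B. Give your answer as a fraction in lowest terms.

P(green | Bag A) = 1/9; P(green | Bag B) = 7/8.
P(green) = 3/7·1/9 + 4/7·7/8 = 23/42.
By Bayes' rule, P(Bag B | green) = 1/2 / 23/42 = 21/23 ≈ 0.9130.

21/23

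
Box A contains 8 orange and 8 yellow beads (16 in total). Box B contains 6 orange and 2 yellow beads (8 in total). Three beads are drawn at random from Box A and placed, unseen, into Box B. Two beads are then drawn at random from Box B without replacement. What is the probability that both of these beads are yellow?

Condition on how many of the transferred beads are yellow (from Box A: 8 yellow of 16; then Box B has 11 total).
  0 yellow: C(8,0)C(8,3)/C(16,3) = 1/10; then P = C(2,2)/C(11,2) = 1/55
  1 yellow: C(8,1)C(8,2)/C(16,3) = 2/5; then P = C(3,2)/C(11,2) = 3/55
  2 yellow: C(8,2)C(8,1)/C(16,3) = 2/5; then P = C(4,2)/C(11,2) = 6/55
  3 yellow: C(8,3)C(8,0)/C(16,3) = 1/10; then P = C(5,2)/C(11,2) = 2/11
P(both yellow) = 47/550 ≈ 0.0855.

47/550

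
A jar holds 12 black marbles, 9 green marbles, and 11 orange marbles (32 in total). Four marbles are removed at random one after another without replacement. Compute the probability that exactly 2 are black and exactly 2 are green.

Unordered draws without replacement: count favorable combinations over C(32,4).
Favorable = C(12,2) · C(9,2) · C(11,0) = 2376; total = C(32,4) = 35960.
P = 2376/35960 = 297/4495 ≈ 0.0661.

297/4495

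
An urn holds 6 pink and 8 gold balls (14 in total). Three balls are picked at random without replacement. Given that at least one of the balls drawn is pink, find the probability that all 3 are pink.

5/77

P(all 3 pink) = C(6,3)/C(14,3) = 5/91; P(at least one pink) = 1 − C(8,3)/C(14,3) = 11/13.
Since 'all 3 pink' ⊆ 'at least one pink', P(all 3 | at least one) = 5/91 / 11/13 = 5/77 ≈ 0.0649.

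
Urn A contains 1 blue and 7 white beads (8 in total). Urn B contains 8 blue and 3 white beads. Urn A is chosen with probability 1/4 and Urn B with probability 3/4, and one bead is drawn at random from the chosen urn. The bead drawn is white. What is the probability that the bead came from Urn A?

P(white | Urn A) = 7/8; P(white | Urn B) = 3/11.
P(white) = 1/4·7/8 + 3/4·3/11 = 149/352.
By Bayes' rule, P(Urn A | white) = 7/32 / 149/352 = 77/149 ≈ 0.5168.

77/149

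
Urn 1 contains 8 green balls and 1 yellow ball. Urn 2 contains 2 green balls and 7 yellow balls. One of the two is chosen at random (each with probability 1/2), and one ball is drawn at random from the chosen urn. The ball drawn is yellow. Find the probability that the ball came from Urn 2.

P(yellow | Urn 1) = 1/9; P(yellow | Urn 2) = 7/9.
P(yellow) = 1/2·1/9 + 1/2·7/9 = 4/9.
By Bayes' rule, P(Urn 2 | yellow) = 7/18 / 4/9 = 7/8 ≈ 0.8750.

7/8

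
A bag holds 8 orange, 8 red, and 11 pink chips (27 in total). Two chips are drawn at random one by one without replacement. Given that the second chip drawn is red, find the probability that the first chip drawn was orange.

4/13

P(first=orange and the second chip drawn is red) = (8/27)·(8/26) = 32/351.
P(the second chip drawn is red) = Σ over first color = 32/351 + 28/351 + 44/351 = 8/27.
By Bayes, P(first=orange | the second chip drawn is red) = 32/351 / 8/27 = 4/13 ≈ 0.3077.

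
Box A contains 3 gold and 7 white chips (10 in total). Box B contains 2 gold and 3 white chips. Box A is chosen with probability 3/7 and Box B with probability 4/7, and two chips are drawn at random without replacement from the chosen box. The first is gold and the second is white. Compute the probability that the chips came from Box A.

7/19

P(E | Box A) = 7/30; P(E | Box B) = 3/10.
P(E) = 3/7·7/30 + 4/7·3/10 = 19/70.
By Bayes' rule, P(Box A | E) = 1/10 / 19/70 = 7/19 ≈ 0.3684.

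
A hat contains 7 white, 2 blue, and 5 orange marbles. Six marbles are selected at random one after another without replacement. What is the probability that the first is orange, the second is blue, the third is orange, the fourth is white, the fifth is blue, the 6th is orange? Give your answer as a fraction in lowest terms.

Multiply the conditional probability of each draw in order, without replacement, so each draw removes one from its color and from the total.
P = (5/14) · (2/13) · (4/12) · (7/11) · (1/10) · (3/9) = 1/2574 ≈ 0.0004.

1/2574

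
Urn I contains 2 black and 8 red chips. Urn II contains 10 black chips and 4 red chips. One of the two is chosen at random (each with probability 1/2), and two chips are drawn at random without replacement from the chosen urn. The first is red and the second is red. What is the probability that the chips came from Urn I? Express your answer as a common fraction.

1274/1409

P(E | Urn I) = 28/45; P(E | Urn II) = 6/91.
P(E) = 1/2·28/45 + 1/2·6/91 = 1409/4095.
By Bayes' rule, P(Urn I | E) = 14/45 / 1409/4095 = 1274/1409 ≈ 0.9042.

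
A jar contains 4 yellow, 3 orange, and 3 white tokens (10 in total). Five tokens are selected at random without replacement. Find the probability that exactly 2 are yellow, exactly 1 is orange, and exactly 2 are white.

Unordered draws without replacement: count favorable combinations over C(10,5).
Favorable = C(4,2) · C(3,1) · C(3,2) = 54; total = C(10,5) = 252.
P = 54/252 = 3/14 ≈ 0.2143.

3/14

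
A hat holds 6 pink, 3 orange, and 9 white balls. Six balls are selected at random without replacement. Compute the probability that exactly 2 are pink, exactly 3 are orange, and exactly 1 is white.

45/6188

Unordered draws without replacement: count favorable combinations over C(18,6).
Favorable = C(6,2) · C(3,3) · C(9,1) = 135; total = C(18,6) = 18564.
P = 135/18564 = 45/6188 ≈ 0.0073.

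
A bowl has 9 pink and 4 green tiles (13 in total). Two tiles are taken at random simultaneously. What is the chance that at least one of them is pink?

12/13

Use the complement: P(at least one pink) = 1 − P(no pink).
P(none) = C(4,2)/C(13,2) = 6/78.
So P = 1 − 6/78 = 12/13 ≈ 0.9231.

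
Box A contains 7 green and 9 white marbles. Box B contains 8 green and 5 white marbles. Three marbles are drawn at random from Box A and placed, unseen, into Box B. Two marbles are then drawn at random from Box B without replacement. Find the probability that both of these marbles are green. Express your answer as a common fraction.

1561/4800

Condition on how many of the transferred marbles are green (from Box A: 7 green of 16; then Box B has 16 total).
  0 green: C(7,0)C(9,3)/C(16,3) = 3/20; then P = C(8,2)/C(16,2) = 7/30
  1 green: C(7,1)C(9,2)/C(16,3) = 9/20; then P = C(9,2)/C(16,2) = 3/10
  2 green: C(7,2)C(9,1)/C(16,3) = 27/80; then P = C(10,2)/C(16,2) = 3/8
  3 green: C(7,3)C(9,0)/C(16,3) = 1/16; then P = C(11,2)/C(16,2) = 11/24
P(both green) = 1561/4800 ≈ 0.3252.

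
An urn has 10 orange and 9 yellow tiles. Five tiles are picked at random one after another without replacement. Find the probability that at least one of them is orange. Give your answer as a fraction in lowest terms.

639/646

Use the complement: P(at least one orange) = 1 − P(no orange).
P(none) = C(9,5)/C(19,5) = 126/11628.
So P = 1 − 126/11628 = 639/646 ≈ 0.9892.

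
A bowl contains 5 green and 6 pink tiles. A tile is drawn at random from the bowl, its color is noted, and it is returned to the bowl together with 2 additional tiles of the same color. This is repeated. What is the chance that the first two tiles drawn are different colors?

Either green then pink, or pink then green; after the first draw the total is 13.
P = (5/11)·(6/13) + (6/11)·(5/13) = 60/143 ≈ 0.4196.

60/143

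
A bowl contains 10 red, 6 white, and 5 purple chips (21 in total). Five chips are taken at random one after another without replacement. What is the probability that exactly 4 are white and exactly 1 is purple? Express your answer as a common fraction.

25/6783

Unordered draws without replacement: count favorable combinations over C(21,5).
Favorable = C(10,0) · C(6,4) · C(5,1) = 75; total = C(21,5) = 20349.
P = 75/20349 = 25/6783 ≈ 0.0037.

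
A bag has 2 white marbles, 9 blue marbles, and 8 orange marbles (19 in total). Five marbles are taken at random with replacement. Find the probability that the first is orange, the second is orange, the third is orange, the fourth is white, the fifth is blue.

9216/2476099

Multiply the conditional probability of each draw in order, with replacement (the composition resets each draw).
P = (8/19) · (8/19) · (8/19) · (2/19) · (9/19) = 9216/2476099 ≈ 0.0037.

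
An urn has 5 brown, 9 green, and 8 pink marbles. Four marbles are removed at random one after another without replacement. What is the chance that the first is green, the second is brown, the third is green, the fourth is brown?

12/1463

Multiply the conditional probability of each draw in order, without replacement, so each draw removes one from its color and from the total.
P = (9/22) · (5/21) · (8/20) · (4/19) = 12/1463 ≈ 0.0082.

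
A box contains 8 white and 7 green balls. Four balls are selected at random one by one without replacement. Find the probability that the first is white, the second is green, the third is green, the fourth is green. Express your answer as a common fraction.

Multiply the conditional probability of each draw in order, without replacement, so each draw removes one from its color and from the total.
P = (8/15) · (7/14) · (6/13) · (5/12) = 2/39 ≈ 0.0513.

2/39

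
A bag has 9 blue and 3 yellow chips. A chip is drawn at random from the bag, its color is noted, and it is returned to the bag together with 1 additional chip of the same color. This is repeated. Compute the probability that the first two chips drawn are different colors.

Either blue then yellow, or yellow then blue; after the first draw the total is 13.
P = (9/12)·(3/13) + (3/12)·(9/13) = 9/26 ≈ 0.3462.

9/26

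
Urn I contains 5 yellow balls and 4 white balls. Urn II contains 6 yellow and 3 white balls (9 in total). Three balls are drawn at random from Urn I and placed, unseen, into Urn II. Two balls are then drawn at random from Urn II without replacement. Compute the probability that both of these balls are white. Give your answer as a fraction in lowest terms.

Condition on how many of the transferred balls are white (from Urn I: 4 white of 9; then Urn II has 12 total).
  0 white: C(4,0)C(5,3)/C(9,3) = 5/42; then P = C(3,2)/C(12,2) = 1/22
  1 white: C(4,1)C(5,2)/C(9,3) = 10/21; then P = C(4,2)/C(12,2) = 1/11
  2 white: C(4,2)C(5,1)/C(9,3) = 5/14; then P = C(5,2)/C(12,2) = 5/33
  3 white: C(4,3)C(5,0)/C(9,3) = 1/21; then P = C(6,2)/C(12,2) = 5/22
P(both white) = 5/44 ≈ 0.1136.

5/44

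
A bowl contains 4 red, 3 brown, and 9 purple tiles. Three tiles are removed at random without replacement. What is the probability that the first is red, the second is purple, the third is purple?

3/35

Multiply the conditional probability of each draw in order, without replacement, so each draw removes one from its color and from the total.
P = (4/16) · (9/15) · (8/14) = 3/35 ≈ 0.0857.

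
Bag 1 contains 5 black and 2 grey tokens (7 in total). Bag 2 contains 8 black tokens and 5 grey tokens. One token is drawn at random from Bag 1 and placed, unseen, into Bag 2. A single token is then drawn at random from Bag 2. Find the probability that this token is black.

Condition on how many of the transferred tokens are black (from Bag 1: 5 black of 7; then Bag 2 has 14 total).
  0 black: C(5,0)C(2,1)/C(7,1) = 2/7; then P = 8/14
  1 black: C(5,1)C(2,0)/C(7,1) = 5/7; then P = 9/14
P(black from Bag 2) = 61/98 ≈ 0.6224.

61/98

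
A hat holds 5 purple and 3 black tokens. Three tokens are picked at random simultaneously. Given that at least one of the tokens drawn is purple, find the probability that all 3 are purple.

P(all 3 purple) = C(5,3)/C(8,3) = 5/28; P(at least one purple) = 1 − C(3,3)/C(8,3) = 55/56.
Since 'all 3 purple' ⊆ 'at least one purple', P(all 3 | at least one) = 5/28 / 55/56 = 2/11 ≈ 0.1818.

2/11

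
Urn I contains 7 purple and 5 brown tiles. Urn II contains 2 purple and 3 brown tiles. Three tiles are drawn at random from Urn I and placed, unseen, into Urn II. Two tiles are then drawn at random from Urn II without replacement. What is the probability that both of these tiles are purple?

15/77

Condition on how many of the transferred tiles are purple (from Urn I: 7 purple of 12; then Urn II has 8 total).
  0 purple: C(7,0)C(5,3)/C(12,3) = 1/22; then P = C(2,2)/C(8,2) = 1/28
  1 purple: C(7,1)C(5,2)/C(12,3) = 7/22; then P = C(3,2)/C(8,2) = 3/28
  2 purple: C(7,2)C(5,1)/C(12,3) = 21/44; then P = C(4,2)/C(8,2) = 3/14
  3 purple: C(7,3)C(5,0)/C(12,3) = 7/44; then P = C(5,2)/C(8,2) = 5/14
P(both purple) = 15/77 ≈ 0.1948.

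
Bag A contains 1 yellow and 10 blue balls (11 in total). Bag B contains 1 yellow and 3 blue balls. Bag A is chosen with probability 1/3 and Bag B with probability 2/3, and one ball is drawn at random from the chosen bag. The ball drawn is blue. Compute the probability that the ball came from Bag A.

20/53

P(blue | Bag A) = 10/11; P(blue | Bag B) = 3/4.
P(blue) = 1/3·10/11 + 2/3·3/4 = 53/66.
By Bayes' rule, P(Bag A | blue) = 10/33 / 53/66 = 20/53 ≈ 0.3774.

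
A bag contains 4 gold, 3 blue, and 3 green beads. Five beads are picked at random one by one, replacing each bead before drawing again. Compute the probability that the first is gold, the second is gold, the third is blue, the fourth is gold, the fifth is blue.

Multiply the conditional probability of each draw in order, with replacement (the composition resets each draw).
P = (4/10) · (4/10) · (3/10) · (4/10) · (3/10) = 18/3125 ≈ 0.0058.

18/3125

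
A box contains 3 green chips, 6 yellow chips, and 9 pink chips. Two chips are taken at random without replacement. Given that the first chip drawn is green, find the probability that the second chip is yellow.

After removing 1 green, the box has 6 yellow out of 17 remaining.
P(second is yellow | given) = 6/17 ≈ 0.3529.

6/17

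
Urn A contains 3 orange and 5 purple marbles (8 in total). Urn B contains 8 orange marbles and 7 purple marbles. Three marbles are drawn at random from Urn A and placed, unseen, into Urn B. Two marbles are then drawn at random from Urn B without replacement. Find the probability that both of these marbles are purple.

219/952

Condition on how many of the transferred marbles are purple (from Urn A: 5 purple of 8; then Urn B has 18 total).
  0 purple: C(5,0)C(3,3)/C(8,3) = 1/56; then P = C(7,2)/C(18,2) = 7/51
  1 purple: C(5,1)C(3,2)/C(8,3) = 15/56; then P = C(8,2)/C(18,2) = 28/153
  2 purple: C(5,2)C(3,1)/C(8,3) = 15/28; then P = C(9,2)/C(18,2) = 4/17
  3 purple: C(5,3)C(3,0)/C(8,3) = 5/28; then P = C(10,2)/C(18,2) = 5/17
P(both purple) = 219/952 ≈ 0.2300.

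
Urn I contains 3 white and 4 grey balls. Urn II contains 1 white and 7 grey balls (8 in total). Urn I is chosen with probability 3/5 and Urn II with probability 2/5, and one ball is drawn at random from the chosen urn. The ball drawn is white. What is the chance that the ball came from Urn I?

P(white | Urn I) = 3/7; P(white | Urn II) = 1/8.
P(white) = 3/5·3/7 + 2/5·1/8 = 43/140.
By Bayes' rule, P(Urn I | white) = 9/35 / 43/140 = 36/43 ≈ 0.8372.

36/43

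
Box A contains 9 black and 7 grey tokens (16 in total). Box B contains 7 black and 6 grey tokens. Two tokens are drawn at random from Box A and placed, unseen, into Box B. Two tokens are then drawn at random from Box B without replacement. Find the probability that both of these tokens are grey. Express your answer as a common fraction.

817/4200

Condition on how many of the transferred tokens are grey (from Box A: 7 grey of 16; then Box B has 15 total).
  0 grey: C(7,0)C(9,2)/C(16,2) = 3/10; then P = C(6,2)/C(15,2) = 1/7
  1 grey: C(7,1)C(9,1)/C(16,2) = 21/40; then P = C(7,2)/C(15,2) = 1/5
  2 grey: C(7,2)C(9,0)/C(16,2) = 7/40; then P = C(8,2)/C(15,2) = 4/15
P(both grey) = 817/4200 ≈ 0.1945.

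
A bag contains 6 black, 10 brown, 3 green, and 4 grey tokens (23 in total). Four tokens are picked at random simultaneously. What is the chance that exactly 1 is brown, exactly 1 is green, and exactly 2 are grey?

36/1771

Unordered draws without replacement: count favorable combinations over C(23,4).
Favorable = C(6,0) · C(10,1) · C(3,1) · C(4,2) = 180; total = C(23,4) = 8855.
P = 180/8855 = 36/1771 ≈ 0.0203.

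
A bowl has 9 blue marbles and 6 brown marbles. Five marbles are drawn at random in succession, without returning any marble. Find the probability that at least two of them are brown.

101/143

Sum the hypergeometric tail for j = 2,…,5 brown marbles.
Favorable = C(6,2)·C(9,3) + C(6,3)·C(9,2) + C(6,4)·C(9,1) + C(6,5)·C(9,0) = 2121; total = C(15,5) = 3003.
P = 2121/3003 = 101/143 ≈ 0.7063.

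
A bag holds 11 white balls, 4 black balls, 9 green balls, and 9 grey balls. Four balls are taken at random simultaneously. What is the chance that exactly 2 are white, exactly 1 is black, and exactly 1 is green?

3/62

Unordered draws without replacement: count favorable combinations over C(33,4).
Favorable = C(11,2) · C(4,1) · C(9,1) · C(9,0) = 1980; total = C(33,4) = 40920.
P = 1980/40920 = 3/62 ≈ 0.0484.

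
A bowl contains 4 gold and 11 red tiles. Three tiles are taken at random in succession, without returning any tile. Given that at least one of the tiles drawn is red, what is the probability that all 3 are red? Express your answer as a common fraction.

P(all 3 red) = C(11,3)/C(15,3) = 33/91; P(at least one red) = 1 − C(4,3)/C(15,3) = 451/455.
Since 'all 3 red' ⊆ 'at least one red', P(all 3 | at least one) = 33/91 / 451/455 = 15/41 ≈ 0.3659.

15/41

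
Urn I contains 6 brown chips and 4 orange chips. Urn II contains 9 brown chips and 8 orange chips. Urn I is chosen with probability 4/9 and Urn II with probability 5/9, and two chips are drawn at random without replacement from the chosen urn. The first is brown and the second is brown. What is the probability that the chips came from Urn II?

135/271

P(E | Urn I) = 1/3; P(E | Urn II) = 9/34.
P(E) = 4/9·1/3 + 5/9·9/34 = 271/918.
By Bayes' rule, P(Urn II | E) = 5/34 / 271/918 = 135/271 ≈ 0.4982.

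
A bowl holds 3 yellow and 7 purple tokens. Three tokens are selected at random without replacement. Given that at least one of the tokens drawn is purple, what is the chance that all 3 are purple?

P(all 3 purple) = C(7,3)/C(10,3) = 7/24; P(at least one purple) = 1 − C(3,3)/C(10,3) = 119/120.
Since 'all 3 purple' ⊆ 'at least one purple', P(all 3 | at least one) = 7/24 / 119/120 = 5/17 ≈ 0.2941.

5/17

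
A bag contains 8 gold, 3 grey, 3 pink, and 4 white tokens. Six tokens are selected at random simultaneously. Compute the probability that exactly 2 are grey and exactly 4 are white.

1/6188

Unordered draws without replacement: count favorable combinations over C(18,6).
Favorable = C(8,0) · C(3,2) · C(3,0) · C(4,4) = 3; total = C(18,6) = 18564.
P = 3/18564 = 1/6188 ≈ 0.0002.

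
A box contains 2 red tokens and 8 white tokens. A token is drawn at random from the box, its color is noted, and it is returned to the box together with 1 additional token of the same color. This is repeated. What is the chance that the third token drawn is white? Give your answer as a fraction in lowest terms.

4/5

Sum over the four possibilities for the first two draws (white/not-white each), tracking how the white count and total change by +1 per draw.
P(third is white) = 4/5 ≈ 0.8000. (In a Pólya urn every draw has the same marginal probability 8/10.)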